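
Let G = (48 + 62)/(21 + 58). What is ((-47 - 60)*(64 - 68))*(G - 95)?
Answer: -3165060/79 ≈ -40064.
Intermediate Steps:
G = 110/79 ≈ 1.3924
((-47 - 60)*(64 - 68))*(G - 95) = ((-47 - 60)*(64 - 68))*(110/79 - 95) = -107*(-4)*(-7395/79) = 428*(-7395/79) = -3165060/79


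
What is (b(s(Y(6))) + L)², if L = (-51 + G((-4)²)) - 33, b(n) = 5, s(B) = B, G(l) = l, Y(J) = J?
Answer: 3969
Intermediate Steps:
L = -68 (L = (-51 + (-4)²) - 33 = (-51 + 16) - 33 = -35 - 33 = -68)
(b(s(Y(6))) + L)² = (5 - 68)² = (-63)² = 3969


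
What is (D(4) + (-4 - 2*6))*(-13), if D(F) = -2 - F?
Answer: 286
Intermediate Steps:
(D(4) + (-4 - 2*6))*(-13) = ((-2 - 1*4) + (-4 - 2*6))*(-13) = ((-2 - 4) + (-4 - 12))*(-13) = (-6 - 16)*(-13) = -22*(-13) = 286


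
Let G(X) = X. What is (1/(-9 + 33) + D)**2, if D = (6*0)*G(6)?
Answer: 1/576 ≈ 0.0017361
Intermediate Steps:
D = 0 (D = (6*0)*6 = 0*6 = 0)
(1/(-9 + 33) + D)**2 = (1/(-9 + 33) + 0)**2 = (1/24 + 0)**2 = (1/24)**2 = 1/576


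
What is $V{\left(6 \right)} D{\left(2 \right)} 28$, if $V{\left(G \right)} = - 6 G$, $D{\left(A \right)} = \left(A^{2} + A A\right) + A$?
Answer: $-10080$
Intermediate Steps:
$D{\left(A \right)} = A + 2 A^{2}$ ($D{\left(A \right)} = \left(A^{2} + A^{2}\right) + A = 2 A^{2} + A = A + 2 A^{2}$)
$V{\left(6 \right)} D{\left(2 \right)} 28 = \left(-6\right) 6 \cdot 2 \left(1 + 2 \cdot 2\right) 28 = - 36 \cdot 2 \left(1 + 4\right) 28 = - 36 \cdot 2 \cdot 5 \cdot 28 = \left(-36\right) 10 \cdot 28 = \left(-360\right) 28 = -10080$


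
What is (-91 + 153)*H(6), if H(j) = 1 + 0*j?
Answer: 62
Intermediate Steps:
H(j) = 1 (H(j) = 1 + 0 = 1)
(-91 + 153)*H(6) = (-91 + 153)*1 = 62*1 = 62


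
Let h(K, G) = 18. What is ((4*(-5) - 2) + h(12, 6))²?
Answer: 16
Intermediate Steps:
((4*(-5) - 2) + h(12, 6))² = ((4*(-5) - 2) + 18)² = ((-20 - 2) + 18)² = (-22 + 18)² = (-4)² = 16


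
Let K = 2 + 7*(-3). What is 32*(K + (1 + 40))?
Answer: 704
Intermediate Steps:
K = -19 (K = 2 - 21 = -19)
32*(K + (1 + 40)) = 32*(-19 + (1 + 40)) = 32*(-19 + 41) = 32*22 = 704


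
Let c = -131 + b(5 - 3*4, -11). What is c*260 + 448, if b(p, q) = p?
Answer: -35432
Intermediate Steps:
c = -138 (c = -131 + (5 - 3*4) = -131 + (5 - 12) = -131 - 7 = -138)
c*260 + 448 = -138*260 + 448 = -35880 + 448 = -35432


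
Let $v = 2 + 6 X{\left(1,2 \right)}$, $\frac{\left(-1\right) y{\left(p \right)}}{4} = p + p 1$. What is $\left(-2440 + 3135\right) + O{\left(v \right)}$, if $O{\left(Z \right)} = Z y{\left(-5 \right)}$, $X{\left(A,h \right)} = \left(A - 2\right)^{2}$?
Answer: $1015$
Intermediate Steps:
$y{\left(p \right)} = - 8 p$ ($y{\left(p \right)} = - 4 \left(p + p 1\right) = - 4 \left(p + p\right) = - 4 \cdot 2 p = - 8 p$)
$X{\left(A,h \right)} = \left(-2 + A\right)^{2}$
$v = 8$ ($v = 2 + 6 \left(-2 + 1\right)^{2} = 2 + 6 \left(-1\right)^{2} = 2 + 6 \cdot 1 = 2 + 6 = 8$)
$O{\left(Z \right)} = 40 Z$ ($O{\left(Z \right)} = Z \left(\left(-8\right) \left(-5\right)\right) = Z 40 = 40 Z$)
$\left(-2440 + 3135\right) + O{\left(v \right)} = \left(-2440 + 3135\right) + 40 \cdot 8 = 695 + 320 = 1015$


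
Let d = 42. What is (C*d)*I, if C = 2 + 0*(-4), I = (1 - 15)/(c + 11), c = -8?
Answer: -392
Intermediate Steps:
I = -14/3 (I = (1 - 15)/(-8 + 11) = -14/3 ≈ -4.6667)
C = 2 (C = 2 + 0 = 2)
(C*d)*I = (2*42)*(-14/3) = 84*(-14/3) = -392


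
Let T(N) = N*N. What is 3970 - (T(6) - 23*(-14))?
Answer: 3612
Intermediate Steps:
T(N) = N²
3970 - (T(6) - 23*(-14)) = 3970 - (6² - 23*(-14)) = 3970 - (36 + 322) = 3970 - 1*358 = 3970 - 358 = 3612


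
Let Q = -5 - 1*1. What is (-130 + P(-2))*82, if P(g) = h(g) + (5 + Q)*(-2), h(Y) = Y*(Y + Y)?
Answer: -9840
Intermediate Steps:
h(Y) = 2*Y² (h(Y) = Y*(2*Y) = 2*Y²)
Q = -6 (Q = -5 - 1 = -6)
P(g) = 2 + 2*g² (P(g) = 2*g² + (5 - 6)*(-2) = 2*g² - 1*(-2) = 2*g² + 2 = 2 + 2*g²)
(-130 + P(-2))*82 = (-130 + (2 + 2*(-2)²))*82 = (-130 + (2 + 2*4))*82 = (-130 + (2 + 8))*82 = (-130 + 10)*82 = -120*82 = -9840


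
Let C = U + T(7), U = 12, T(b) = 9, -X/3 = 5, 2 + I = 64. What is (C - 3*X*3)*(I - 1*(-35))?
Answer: 15132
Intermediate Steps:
I = 62 (I = -2 + 64 = 62)
X = -15 (X = -3*5 = -15)
C = 21 (C = 12 + 9 = 21)
(C - 3*X*3)*(I - 1*(-35)) = (21 - 3*(-15)*3)*(62 - 1*(-35)) = (21 + 45*3)*(62 + 35) = (21 + 135)*97 = 156*97 = 15132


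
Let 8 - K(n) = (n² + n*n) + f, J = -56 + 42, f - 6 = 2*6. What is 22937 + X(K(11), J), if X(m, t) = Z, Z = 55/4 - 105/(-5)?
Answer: 91887/4 ≈ 22972.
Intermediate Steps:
f = 18 (f = 6 + 2*6 = 6 + 12 = 18)
J = -14
K(n) = -10 - 2*n² (K(n) = 8 - ((n² + n*n) + 18) = 8 - ((n² + n²) + 18) = 8 - (2*n² + 18) = 8 - (18 + 2*n²) = 8 + (-18 - 2*n²) = -10 - 2*n²)
Z = 139/4 (Z = 55*(¼) - 105*(-⅕) = 55/4 + 21 = 139/4 ≈ 34.750)
X(m, t) = 139/4
22937 + X(K(11), J) = 22937 + 139/4 = 91887/4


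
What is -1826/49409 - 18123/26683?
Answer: -944162465/1318380347 ≈ -0.71615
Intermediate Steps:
-1826/49409 - 18123/26683 = -944162465/1318380347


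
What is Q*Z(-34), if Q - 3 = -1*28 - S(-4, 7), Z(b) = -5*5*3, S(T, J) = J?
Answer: 2400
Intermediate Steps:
Z(b) = -75 (Z(b) = -25*3 = -75)
Q = -32 (Q = 3 + (-1*28 - 1*7) = 3 + (-28 - 7) = 3 - 35 = -32)
Q*Z(-34) = -32*(-75) = 2400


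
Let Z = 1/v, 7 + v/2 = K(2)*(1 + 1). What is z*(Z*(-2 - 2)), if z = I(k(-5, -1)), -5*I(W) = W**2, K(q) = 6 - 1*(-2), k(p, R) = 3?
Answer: 2/5 ≈ 0.40000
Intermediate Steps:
K(q) = 8 (K(q) = 6 + 2 = 8)
I(W) = -W**2/5
z = -9/5 (z = -1/5*3**2 = -1/5*9 = -9/5 ≈ -1.8000)
v = 18 (v = -14 + 2*(8*(1 + 1)) = -14 + 2*(8*2) = -14 + 2*16 = -14 + 32 = 18)
Z = 1/18 ≈ 0.055556
z*(Z*(-2 - 2)) = -(-2 - 2)/10 = -(-4)/10 = -9/5*(-2/9) = 2/5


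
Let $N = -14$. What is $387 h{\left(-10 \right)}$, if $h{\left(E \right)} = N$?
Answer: $-5418$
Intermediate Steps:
$h{\left(E \right)} = -14$
$387 h{\left(-10 \right)} = 387 \left(-14\right) = -5418$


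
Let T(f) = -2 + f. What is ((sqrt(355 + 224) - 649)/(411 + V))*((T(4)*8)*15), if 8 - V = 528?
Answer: 155760/109 - 240*sqrt(579)/109 ≈ 1376.0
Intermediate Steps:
V = -520 (V = 8 - 1*528 = 8 - 528 = -520)
((sqrt(355 + 224) - 649)/(411 + V))*((T(4)*8)*15) = ((sqrt(355 + 224) - 649)/(411 - 520))*(((-2 + 4)*8)*15) = ((sqrt(579) - 649)/(-109))*((2*8)*15) = ((-649 + sqrt(579))*(-1/109))*(16*15) = (649/109 - sqrt(579)/109)*240 = 155760/109 - 240*sqrt(579)/109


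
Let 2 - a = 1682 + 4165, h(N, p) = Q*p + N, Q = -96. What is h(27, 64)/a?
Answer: 6117/5845 ≈ 1.0465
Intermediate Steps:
h(N, p) = N - 96*p (h(N, p) = -96*p + N = N - 96*p)
a = -5845 (a = 2 - (1682 + 4165) = 2 - 1*5847 = 2 - 5847 = -5845)
h(27, 64)/a = (27 - 96*64)/(-5845) = (27 - 6144)*(-1/5845) = -6117*(-1/5845) = 6117/5845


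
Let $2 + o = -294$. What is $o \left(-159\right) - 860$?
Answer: $46204$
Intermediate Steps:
$o = -296$ ($o = -2 - 294 = -296$)
$o \left(-159\right) - 860 = \left(-296\right) \left(-159\right) - 860 = 47064 - 860 = 46204$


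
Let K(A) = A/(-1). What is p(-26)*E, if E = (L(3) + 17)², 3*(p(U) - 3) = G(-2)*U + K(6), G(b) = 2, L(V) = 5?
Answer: -23716/3 ≈ -7905.3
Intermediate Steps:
K(A) = -A (K(A) = A*(-1) = -A)
p(U) = 1 + 2*U/3 (p(U) = 3 + (2*U - 1*6)/3 = 3 + (2*U - 6)/3 = 3 + (-6 + 2*U)/3 = 3 + (-2 + 2*U/3) = 1 + 2*U/3)
E = 484 (E = (5 + 17)² = 22² = 484)
p(-26)*E = (1 + (⅔)*(-26))*484 = (1 - 52/3)*484 = -49/3*484 = -23716/3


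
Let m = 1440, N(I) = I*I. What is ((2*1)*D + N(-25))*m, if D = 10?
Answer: 928800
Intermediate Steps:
N(I) = I**2
((2*1)*D + N(-25))*m = ((2*1)*10 + (-25)**2)*1440 = (2*10 + 625)*1440 = (20 + 625)*1440 = 645*1440 = 928800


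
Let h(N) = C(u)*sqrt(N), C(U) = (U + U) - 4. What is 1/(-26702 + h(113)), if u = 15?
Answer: -79/2109232 - sqrt(113)/27420016 ≈ -3.7842e-5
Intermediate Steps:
C(U) = -4 + 2*U (C(U) = 2*U - 4 = -4 + 2*U)
h(N) = 26*sqrt(N) (h(N) = (-4 + 2*15)*sqrt(N) = (-4 + 30)*sqrt(N) = 26*sqrt(N))
1/(-26702 + h(113)) = 1/(-26702 + 26*sqrt(113))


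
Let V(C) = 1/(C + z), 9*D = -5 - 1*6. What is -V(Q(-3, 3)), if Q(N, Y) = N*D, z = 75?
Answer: -3/236 ≈ -0.012712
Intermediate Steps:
D = -11/9 (D = (-5 - 1*6)/9 = (-5 - 6)/9 = (1/9)*(-11) = -11/9 ≈ -1.2222)
Q(N, Y) = -11*N/9 (Q(N, Y) = N*(-11/9) = -11*N/9)
V(C) = 1/(75 + C) (V(C) = 1/(C + 75) = 1/(75 + C))
-V(Q(-3, 3)) = -1/(75 - 11/9*(-3)) = -1/(75 + 11/3) = -1/236/3 = -1*3/236 = -3/236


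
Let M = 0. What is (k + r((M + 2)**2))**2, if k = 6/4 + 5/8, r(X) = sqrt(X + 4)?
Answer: 801/64 + 17*sqrt(2)/2 ≈ 24.536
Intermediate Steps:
r(X) = sqrt(4 + X)
k = 17/8 (k = 6*(1/4) + 5*(1/8) = 3/2 + 5/8 = 17/8 ≈ 2.1250)
(k + r((M + 2)**2))**2 = (17/8 + sqrt(4 + (0 + 2)**2))**2 = (17/8 + sqrt(4 + 2**2))**2 = (17/8 + sqrt(4 + 4))**2 = (17/8 + sqrt(8))**2 = (17/8 + 2*sqrt(2))**2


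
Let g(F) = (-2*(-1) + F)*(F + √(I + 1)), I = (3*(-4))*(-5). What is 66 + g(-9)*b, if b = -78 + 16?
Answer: -3840 + 434*√61 ≈ -450.35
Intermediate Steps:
I = 60 (I = -12*(-5) = 60)
b = -62
g(F) = (2 + F)*(F + √61) (g(F) = (-2*(-1) + F)*(F + √(60 + 1)) = (2 + F)*(F + √61))
66 + g(-9)*b = 66 + ((-9)² + 2*(-9) + 2*√61 - 9*√61)*(-62) = 66 + (81 - 18 + 2*√61 - 9*√61)*(-62) = 66 + (63 - 7*√61)*(-62) = 66 + (-3906 + 434*√61) = -3840 + 434*√61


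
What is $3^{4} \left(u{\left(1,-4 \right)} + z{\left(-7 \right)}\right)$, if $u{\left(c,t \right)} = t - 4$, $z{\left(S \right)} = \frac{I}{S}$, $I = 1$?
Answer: $- \frac{4617}{7} \approx -659.57$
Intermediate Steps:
$z{\left(S \right)} = \frac{1}{S}$ ($z{\left(S \right)} = 1 \frac{1}{S} = \frac{1}{S}$)
$u{\left(c,t \right)} = -4 + t$ ($u{\left(c,t \right)} = t - 4 = -4 + t$)
$3^{4} \left(u{\left(1,-4 \right)} + z{\left(-7 \right)}\right) = 3^{4} \left(\left(-4 - 4\right) + \frac{1}{-7}\right) = 81 \left(-8 - \frac{1}{7}\right) = 81 \left(- \frac{57}{7}\right) = - \frac{4617}{7}$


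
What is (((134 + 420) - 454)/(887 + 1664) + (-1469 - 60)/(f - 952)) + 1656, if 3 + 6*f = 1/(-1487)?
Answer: 17967973610087/10839461753 ≈ 1657.6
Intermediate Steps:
f = -2231/4461 (f = -½ + (⅙)/(-1487) = -½ + (⅙)*(-1/1487) = -½ - 1/8922 = -2231/4461 ≈ -0.50011)
(((134 + 420) - 454)/(887 + 1664) + (-1469 - 60)/(f - 952)) + 1656 = (((134 + 420) - 454)/(887 + 1664) + (-1469 - 60)/(-2231/4461 - 952)) + 1656 = ((554 - 454)/2551 - 1529/(-4249103/4461)) + 1656 = (100*(1/2551) - 1529*(-4461/4249103)) + 1656 = (100/2551 + 6820869/4249103) + 1656 = 17824947119/10839461753 + 1656 = 17967973610087/10839461753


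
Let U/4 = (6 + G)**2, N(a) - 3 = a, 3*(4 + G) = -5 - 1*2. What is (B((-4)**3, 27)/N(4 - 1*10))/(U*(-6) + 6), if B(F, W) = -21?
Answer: 21/10 ≈ 2.1000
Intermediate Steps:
G = -19/3 (G = -4 + (-5 - 1*2)/3 = -4 + (-5 - 2)/3 = -4 + (1/3)*(-7) = -4 - 7/3 = -19/3 ≈ -6.3333)
N(a) = 3 + a
U = 4/9 (U = 4*(6 - 19/3)**2 = 4*(-1/3)**2 = 4*(1/9) = 4/9 ≈ 0.44444)
(B((-4)**3, 27)/N(4 - 1*10))/(U*(-6) + 6) = (-21/(3 + (4 - 1*10)))/((4/9)*(-6) + 6) = (-21/(3 + (4 - 10)))/(-8/3 + 6) = (-21/(3 - 6))/(10/3) = -21/(-3)*(3/10) = -21*(-1/3)*(3/10) = 7*(3/10) = 21/10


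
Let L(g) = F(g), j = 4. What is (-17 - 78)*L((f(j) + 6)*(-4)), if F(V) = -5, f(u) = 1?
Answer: 475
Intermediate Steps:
L(g) = -5
(-17 - 78)*L((f(j) + 6)*(-4)) = (-17 - 78)*(-5) = -95*(-5) = 475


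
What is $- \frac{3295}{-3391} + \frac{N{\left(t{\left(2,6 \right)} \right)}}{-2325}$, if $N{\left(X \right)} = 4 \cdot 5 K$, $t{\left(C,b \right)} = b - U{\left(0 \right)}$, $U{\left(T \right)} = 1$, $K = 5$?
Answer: $\frac{292871}{315363} \approx 0.92868$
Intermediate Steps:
$t{\left(C,b \right)} = -1 + b$ ($t{\left(C,b \right)} = b - 1 = -1 + b$)
$N{\left(X \right)} = 100$ ($N{\left(X \right)} = 4 \cdot 5 \cdot 5 = 20 \cdot 5 = 100$)
$- \frac{3295}{-3391} + \frac{N{\left(t{\left(2,6 \right)} \right)}}{-2325} = - \frac{3295}{-3391} + \frac{100}{-2325} = \left(-3295\right) \left(- \frac{1}{3391}\right) + 100 \left(- \frac{1}{2325}\right) = \frac{3295}{3391} - \frac{4}{93} = \frac{292871}{315363}$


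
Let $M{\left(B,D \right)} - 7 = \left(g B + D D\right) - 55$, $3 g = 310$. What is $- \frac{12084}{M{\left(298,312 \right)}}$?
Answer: $- \frac{9063}{96067} \approx -0.09434$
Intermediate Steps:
$g = \frac{310}{3}$ ($g = \frac{1}{3} \cdot 310 = \frac{310}{3} \approx 103.33$)
$M{\left(B,D \right)} = -48 + D^{2} + \frac{310 B}{3}$ ($M{\left(B,D \right)} = 7 - \left(55 - \frac{310 B}{3} - D D\right) = 7 - \left(55 - D^{2} - \frac{310 B}{3}\right) = 7 + \left(-55 + D^{2} + \frac{310 B}{3}\right) = -48 + D^{2} + \frac{310 B}{3}$)
$- \frac{12084}{M{\left(298,312 \right)}} = - \frac{12084}{-48 + 312^{2} + \frac{310}{3} \cdot 298} = - \frac{12084}{-48 + 97344 + \frac{92380}{3}} = - \frac{12084}{\frac{384268}{3}} = \left(-12084\right) \frac{3}{384268} = - \frac{9063}{96067}$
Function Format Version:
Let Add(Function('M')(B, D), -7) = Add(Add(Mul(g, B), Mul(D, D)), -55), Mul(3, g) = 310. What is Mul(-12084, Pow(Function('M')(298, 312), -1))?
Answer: Rational(-9063, 96067) ≈ -0.094340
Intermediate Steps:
g = Rational(310, 3) (g = Mul(Rational(1, 3), 310) = Rational(310, 3) ≈ 103.33)
Function('M')(B, D) = Add(-48, Pow(D, 2), Mul(Rational(310, 3), B)) (Function('M')(B, D) = Add(7, Add(Add(Mul(Rational(310, 3), B), Mul(D, D)), -55)) = Add(7, Add(Add(Mul(Rational(310, 3), B), Pow(D, 2)), -55)) = Add(7, Add(Add(Pow(D, 2), Mul(Rational(310, 3), B)), -55)) = Add(7, Add(-55, Pow(D, 2), Mul(Rational(310, 3), B))) = Add(-48, Pow(D, 2), Mul(Rational(310, 3), B)))
Mul(-12084, Pow(Function('M')(298, 312), -1)) = Mul(-12084, Pow(Add(-48, Pow(312, 2), Mul(Rational(310, 3), 298)), -1)) = Mul(-12084, Pow(Add(-48, 97344, Rational(92380, 3)), -1)) = Mul(-12084, Pow(Rational(384268, 3), -1)) = Mul(-12084, Rational(3, 384268)) = Rational(-9063, 96067)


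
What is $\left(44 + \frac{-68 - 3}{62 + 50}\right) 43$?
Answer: $\frac{208851}{112} \approx 1864.7$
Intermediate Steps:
$\left(44 + \frac{-68 - 3}{62 + 50}\right) 43 = \left(44 - \frac{71}{112}\right) 43 = \frac{4857}{112} \cdot 43 = \frac{208851}{112}$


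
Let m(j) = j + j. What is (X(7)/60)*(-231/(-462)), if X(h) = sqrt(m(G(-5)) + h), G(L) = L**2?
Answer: sqrt(57)/120 ≈ 0.062915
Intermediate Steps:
m(j) = 2*j
X(h) = sqrt(50 + h) (X(h) = sqrt(2*(-5)**2 + h) = sqrt(2*25 + h) = sqrt(50 + h))
(X(7)/60)*(-231/(-462)) = (sqrt(50 + 7)/60)*(-231/(-462)) = (sqrt(57)*(1/60))*(-231*(-1/462)) = (sqrt(57)/60)*(1/2) = sqrt(57)/120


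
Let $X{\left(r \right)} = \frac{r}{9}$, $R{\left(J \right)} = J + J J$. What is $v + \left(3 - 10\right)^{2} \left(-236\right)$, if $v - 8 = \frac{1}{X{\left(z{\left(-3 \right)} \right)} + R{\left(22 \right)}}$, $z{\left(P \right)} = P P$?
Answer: $- \frac{5858891}{507} \approx -11556.0$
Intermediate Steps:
$z{\left(P \right)} = P^{2}$
$R{\left(J \right)} = J + J^{2}$
$X{\left(r \right)} = \frac{r}{9}$ ($X{\left(r \right)} = r \frac{1}{9} = \frac{r}{9}$)
$v = \frac{4057}{507}$ ($v = 8 + \frac{1}{\frac{\left(-3\right)^{2}}{9} + 22 \left(1 + 22\right)} = 8 + \frac{1}{\frac{1}{9} \cdot 9 + 22 \cdot 23} = 8 + \frac{1}{1 + 506} = 8 + \frac{1}{507} = \frac{4057}{507} \approx 8.002$)
$v + \left(3 - 10\right)^{2} \left(-236\right) = \frac{4057}{507} + \left(3 - 10\right)^{2} \left(-236\right) = \frac{4057}{507} + \left(-7\right)^{2} \left(-236\right) = \frac{4057}{507} + 49 \left(-236\right) = \frac{4057}{507} - 11564 = - \frac{5858891}{507}$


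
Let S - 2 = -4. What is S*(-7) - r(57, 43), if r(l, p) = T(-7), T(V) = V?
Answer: 21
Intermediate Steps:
r(l, p) = -7
S = -2 (S = 2 - 4 = -2)
S*(-7) - r(57, 43) = -2*(-7) - 1*(-7) = 14 + 7 = 21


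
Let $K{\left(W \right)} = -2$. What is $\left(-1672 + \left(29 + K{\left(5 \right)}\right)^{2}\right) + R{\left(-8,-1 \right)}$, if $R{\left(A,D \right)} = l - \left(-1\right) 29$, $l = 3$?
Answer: $-911$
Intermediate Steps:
$R{\left(A,D \right)} = 32$ ($R{\left(A,D \right)} = 3 - \left(-1\right) 29 = 3 - -29 = 3 + 29 = 32$)
$\left(-1672 + \left(29 + K{\left(5 \right)}\right)^{2}\right) + R{\left(-8,-1 \right)} = \left(-1672 + \left(29 - 2\right)^{2}\right) + 32 = \left(-1672 + 27^{2}\right) + 32 = \left(-1672 + 729\right) + 32 = -943 + 32 = -911$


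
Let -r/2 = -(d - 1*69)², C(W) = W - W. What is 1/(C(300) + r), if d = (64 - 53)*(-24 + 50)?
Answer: 1/94178 ≈ 1.0618e-5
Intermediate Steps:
C(W) = 0
d = 286 (d = 11*26 = 286)
r = 94178 (r = -(-2)*(286 - 1*69)² = -(-2)*(286 - 69)² = -(-2)*217² = -(-2)*47089 = -2*(-47089) = 94178)
1/(C(300) + r) = 1/(0 + 94178) = 1/94178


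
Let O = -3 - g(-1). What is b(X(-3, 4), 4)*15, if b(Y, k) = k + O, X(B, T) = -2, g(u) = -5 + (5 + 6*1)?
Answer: -75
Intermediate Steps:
g(u) = 6 (g(u) = -5 + (5 + 6) = -5 + 11 = 6)
O = -9 (O = -3 - 1*6 = -3 - 6 = -9)
b(Y, k) = -9 + k (b(Y, k) = k - 9 = -9 + k)
b(X(-3, 4), 4)*15 = (-9 + 4)*15 = -5*15 = -75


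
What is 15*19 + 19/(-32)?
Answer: 9101/32 ≈ 284.41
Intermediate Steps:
15*19 + 19/(-32) = 285 + 19*(-1/32) = 285 - 19/32 = 9101/32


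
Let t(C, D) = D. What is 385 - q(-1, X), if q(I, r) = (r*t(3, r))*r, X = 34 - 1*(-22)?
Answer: -175231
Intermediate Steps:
X = 56 (X = 34 + 22 = 56)
q(I, r) = r³ (q(I, r) = (r*r)*r = r²*r = r³)
385 - q(-1, X) = 385 - 1*56³ = 385 - 1*175616 = 385 - 175616 = -175231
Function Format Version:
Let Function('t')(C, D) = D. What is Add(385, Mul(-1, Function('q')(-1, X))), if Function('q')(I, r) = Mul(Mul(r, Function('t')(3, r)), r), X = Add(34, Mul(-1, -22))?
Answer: -175231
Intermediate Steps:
X = 56 (X = Add(34, 22) = 56)
Function('q')(I, r) = Pow(r, 3) (Function('q')(I, r) = Mul(Mul(r, r), r) = Mul(Pow(r, 2), r) = Pow(r, 3))
Add(385, Mul(-1, Function('q')(-1, X))) = Add(385, Mul(-1, Pow(56, 3))) = Add(385, Mul(-1, 175616)) = Add(385, -175616) = -175231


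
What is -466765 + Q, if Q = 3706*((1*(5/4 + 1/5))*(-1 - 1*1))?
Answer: -2387562/5 ≈ -4.7751e+5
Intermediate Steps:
Q = -53737/5 (Q = 3706*((1*(5*(1/4) + 1*(1/5)))*(-1 - 1)) = 3706*((1*(5/4 + 1/5))*(-2)) = 3706*((1*(29/20))*(-2)) = 3706*((29/20)*(-2)) = 3706*(-29/10) = -53737/5 ≈ -10747.)
-466765 + Q = -466765 - 53737/5 = -2387562/5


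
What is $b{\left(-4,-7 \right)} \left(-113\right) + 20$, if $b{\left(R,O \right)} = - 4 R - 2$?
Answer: $-1562$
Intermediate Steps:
$b{\left(R,O \right)} = -2 - 4 R$
$b{\left(-4,-7 \right)} \left(-113\right) + 20 = \left(-2 - -16\right) \left(-113\right) + 20 = \left(-2 + 16\right) \left(-113\right) + 20 = 14 \left(-113\right) + 20 = -1582 + 20 = -1562$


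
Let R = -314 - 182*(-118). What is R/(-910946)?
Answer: -10581/455473 ≈ -0.023231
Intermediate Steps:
R = 21162 (R = -314 + 21476 = 21162)
R/(-910946) = 21162/(-910946) = 21162*(-1/910946) = -10581/455473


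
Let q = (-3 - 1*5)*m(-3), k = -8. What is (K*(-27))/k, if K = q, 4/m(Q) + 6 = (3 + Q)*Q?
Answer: 18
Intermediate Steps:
m(Q) = 4/(-6 + Q*(3 + Q)) (m(Q) = 4/(-6 + (3 + Q)*Q) = 4/(-6 + Q*(3 + Q)))
q = 16/3 (q = (-3 - 1*5)*(4/(-6 + (-3)² + 3*(-3))) = (-3 - 5)*(4/(-6 + 9 - 9)) = -32/(-6) = -32*(-1)/6 = -8*(-⅔) = 16/3 ≈ 5.3333)
K = 16/3 ≈ 5.3333
(K*(-27))/k = ((16/3)*(-27))/(-8) = -144*(-⅛) = 18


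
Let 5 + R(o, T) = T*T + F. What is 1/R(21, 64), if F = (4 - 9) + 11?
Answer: 1/4097 ≈ 0.00024408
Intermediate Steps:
F = 6 (F = -5 + 11 = 6)
R(o, T) = 1 + T² (R(o, T) = -5 + (T*T + 6) = -5 + (T² + 6) = -5 + (6 + T²) = 1 + T²)
1/R(21, 64) = 1/(1 + 64²) = 1/(1 + 4096) = 1/4097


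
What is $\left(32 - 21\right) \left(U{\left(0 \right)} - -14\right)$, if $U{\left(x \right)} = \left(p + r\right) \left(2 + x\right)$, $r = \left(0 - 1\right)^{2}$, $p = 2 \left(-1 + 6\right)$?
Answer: $396$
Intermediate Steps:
$p = 10$ ($p = 2 \cdot 5 = 10$)
$r = 1$ ($r = \left(-1\right)^{2} = 1$)
$U{\left(x \right)} = 22 + 11 x$ ($U{\left(x \right)} = \left(10 + 1\right) \left(2 + x\right) = 11 \left(2 + x\right) = 22 + 11 x$)
$\left(32 - 21\right) \left(U{\left(0 \right)} - -14\right) = \left(32 - 21\right) \left(\left(22 + 11 \cdot 0\right) - -14\right) = 11 \left(\left(22 + 0\right) + 14\right) = 11 \left(22 + 14\right) = 11 \cdot 36 = 396$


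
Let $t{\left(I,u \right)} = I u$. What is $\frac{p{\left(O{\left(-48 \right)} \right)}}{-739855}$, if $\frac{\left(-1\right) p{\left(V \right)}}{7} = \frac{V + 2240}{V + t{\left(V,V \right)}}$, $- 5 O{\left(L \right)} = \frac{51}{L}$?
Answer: $\frac{20072304}{244004179} \approx 0.082262$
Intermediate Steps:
$O{\left(L \right)} = - \frac{51}{5 L}$ ($O{\left(L \right)} = - \frac{51 \frac{1}{L}}{5} = - \frac{51}{5 L}$)
$p{\left(V \right)} = - \frac{7 \left(2240 + V\right)}{V + V^{2}}$ ($p{\left(V \right)} = - 7 \frac{V + 2240}{V + V V} = - 7 \frac{2240 + V}{V + V^{2}} = - \frac{7 \left(2240 + V\right)}{V + V^{2}}$)
$\frac{p{\left(O{\left(-48 \right)} \right)}}{-739855} = \frac{7 \frac{1}{\left(- \frac{51}{5}\right) \frac{1}{-48}} \frac{1}{1 - \frac{51}{5 \left(-48\right)}} \left(-2240 - - \frac{51}{5 \left(-48\right)}\right)}{-739855} = \frac{7 \left(-2240 - \left(- \frac{51}{5}\right) \left(- \frac{1}{48}\right)\right)}{\left(- \frac{51}{5}\right) \left(- \frac{1}{48}\right) \left(1 - - \frac{17}{80}\right)} \left(- \frac{1}{739855}\right) = \frac{7 \left(-2240 - \frac{17}{80}\right)}{\frac{17}{80} \left(1 + \frac{17}{80}\right)} \left(- \frac{1}{739855}\right) = 7 \cdot \frac{80}{17} \frac{1}{\frac{97}{80}} \left(-2240 - \frac{17}{80}\right) \left(- \frac{1}{739855}\right) = 7 \cdot \frac{80}{17} \cdot \frac{80}{97} \left(- \frac{179217}{80}\right) \left(- \frac{1}{739855}\right) = \left(- \frac{100361520}{1649}\right) \left(- \frac{1}{739855}\right) = \frac{20072304}{244004179}$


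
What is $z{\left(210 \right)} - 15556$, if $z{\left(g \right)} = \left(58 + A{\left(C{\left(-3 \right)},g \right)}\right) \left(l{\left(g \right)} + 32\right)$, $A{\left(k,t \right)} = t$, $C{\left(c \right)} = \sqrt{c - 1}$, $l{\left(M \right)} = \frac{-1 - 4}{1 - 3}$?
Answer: $-6310$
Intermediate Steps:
$l{\left(M \right)} = \frac{5}{2}$ ($l{\left(M \right)} = - \frac{5}{-2} = \left(-5\right) \left(- \frac{1}{2}\right) = \frac{5}{2}$)
$C{\left(c \right)} = \sqrt{-1 + c}$
$z{\left(g \right)} = 2001 + \frac{69 g}{2}$ ($z{\left(g \right)} = \left(58 + g\right) \left(\frac{5}{2} + 32\right) = \left(58 + g\right) \frac{69}{2} = 2001 + \frac{69 g}{2}$)
$z{\left(210 \right)} - 15556 = \left(2001 + \frac{69}{2} \cdot 210\right) - 15556 = \left(2001 + 7245\right) - 15556 = 9246 - 15556 = -6310$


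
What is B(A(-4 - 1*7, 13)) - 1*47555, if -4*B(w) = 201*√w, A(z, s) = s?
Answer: -47555 - 201*√13/4 ≈ -47736.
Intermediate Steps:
B(w) = -201*√w/4
B(A(-4 - 1*7, 13)) - 1*47555 = -201*√13/4 - 1*47555 = -201*√13/4 - 47555 = -47555 - 201*√13/4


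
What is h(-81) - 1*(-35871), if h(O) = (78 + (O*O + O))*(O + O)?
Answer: -1026525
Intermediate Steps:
h(O) = 2*O*(78 + O + O²) (h(O) = (78 + (O² + O))*(2*O) = (78 + (O + O²))*(2*O) = (78 + O + O²)*(2*O) = 2*O*(78 + O + O²))
h(-81) - 1*(-35871) = 2*(-81)*(78 - 81 + (-81)²) - 1*(-35871) = 2*(-81)*(78 - 81 + 6561) + 35871 = 2*(-81)*6558 + 35871 = -1062396 + 35871 = -1026525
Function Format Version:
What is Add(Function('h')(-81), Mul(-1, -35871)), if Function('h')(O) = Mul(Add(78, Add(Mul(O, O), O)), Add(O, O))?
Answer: -1026525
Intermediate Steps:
Function('h')(O) = Mul(2, O, Add(78, O, Pow(O, 2))) (Function('h')(O) = Mul(Add(78, Add(Pow(O, 2), O)), Mul(2, O)) = Mul(Add(78, Add(O, Pow(O, 2))), Mul(2, O)) = Mul(Add(78, O, Pow(O, 2)), Mul(2, O)) = Mul(2, O, Add(78, O, Pow(O, 2))))
Add(Function('h')(-81), Mul(-1, -35871)) = Add(Mul(2, -81, Add(78, -81, Pow(-81, 2))), Mul(-1, -35871)) = Add(Mul(2, -81, Add(78, -81, 6561)), 35871) = Add(Mul(2, -81, 6558), 35871) = Add(-1062396, 35871) = -1026525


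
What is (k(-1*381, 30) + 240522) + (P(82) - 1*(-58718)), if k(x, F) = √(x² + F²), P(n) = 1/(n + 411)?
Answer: 147525321/493 + 3*√16229 ≈ 2.9962e+5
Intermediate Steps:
P(n) = 1/(411 + n)
k(x, F) = √(F² + x²)
(k(-1*381, 30) + 240522) + (P(82) - 1*(-58718)) = (√(30² + (-1*381)²) + 240522) + (1/(411 + 82) - 1*(-58718)) = (√(900 + (-381)²) + 240522) + (1/493 + 58718) = (√(900 + 145161) + 240522) + (1/493 + 58718) = (√146061 + 240522) + 28947975/493 = (3*√16229 + 240522) + 28947975/493 = (240522 + 3*√16229) + 28947975/493 = 147525321/493 + 3*√16229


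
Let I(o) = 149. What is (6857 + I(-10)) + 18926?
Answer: 25932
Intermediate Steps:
(6857 + I(-10)) + 18926 = (6857 + 149) + 18926 = 7006 + 18926 = 25932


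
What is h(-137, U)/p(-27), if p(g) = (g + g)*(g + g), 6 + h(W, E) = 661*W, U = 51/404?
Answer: -90563/2916 ≈ -31.057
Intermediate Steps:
U = 51/404 (U = 51*(1/404) = 51/404 ≈ 0.12624)
h(W, E) = -6 + 661*W
p(g) = 4*g**2 (p(g) = (2*g)*(2*g) = 4*g**2)
h(-137, U)/p(-27) = (-6 + 661*(-137))/((4*(-27)**2)) = (-6 - 90557)/((4*729)) = -90563/2916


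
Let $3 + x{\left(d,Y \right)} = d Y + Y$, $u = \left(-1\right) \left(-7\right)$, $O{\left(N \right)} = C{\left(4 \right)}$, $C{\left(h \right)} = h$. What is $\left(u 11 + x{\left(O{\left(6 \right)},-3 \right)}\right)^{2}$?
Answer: $3481$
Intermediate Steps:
$O{\left(N \right)} = 4$
$u = 7$
$x{\left(d,Y \right)} = -3 + Y + Y d$ ($x{\left(d,Y \right)} = -3 + \left(d Y + Y\right) = -3 + \left(Y d + Y\right) = -3 + \left(Y + Y d\right) = -3 + Y + Y d$)
$\left(u 11 + x{\left(O{\left(6 \right)},-3 \right)}\right)^{2} = \left(7 \cdot 11 - 18\right)^{2} = \left(77 - 18\right)^{2} = 59^{2} = 3481$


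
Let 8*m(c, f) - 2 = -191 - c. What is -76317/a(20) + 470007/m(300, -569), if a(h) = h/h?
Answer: -13693023/163 ≈ -84006.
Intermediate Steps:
m(c, f) = -189/8 - c/8 (m(c, f) = 1/4 + (-191 - c)/8 = 1/4 + (-191/8 - c/8) = -189/8 - c/8)
a(h) = 1
-76317/a(20) + 470007/m(300, -569) = -76317/1 + 470007/(-189/8 - 1/8*300) = -76317*1 + 470007/(-189/8 - 75/2) = -76317 + 470007/(-489/8) = -76317 + 470007*(-8/489) = -76317 - 1253352/163 = -13693023/163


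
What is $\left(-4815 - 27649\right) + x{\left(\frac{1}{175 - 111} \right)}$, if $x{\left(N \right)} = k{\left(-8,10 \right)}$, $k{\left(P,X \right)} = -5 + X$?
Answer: $-32459$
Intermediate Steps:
$x{\left(N \right)} = 5$ ($x{\left(N \right)} = -5 + 10 = 5$)
$\left(-4815 - 27649\right) + x{\left(\frac{1}{175 - 111} \right)} = \left(-4815 - 27649\right) + 5 = -32464 + 5 = -32459$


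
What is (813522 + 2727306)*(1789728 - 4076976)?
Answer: -8098751761344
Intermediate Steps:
(813522 + 2727306)*(1789728 - 4076976) = 3540828*(-2287248) = -8098751761344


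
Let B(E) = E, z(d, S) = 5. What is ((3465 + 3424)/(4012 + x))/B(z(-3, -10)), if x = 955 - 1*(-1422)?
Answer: 6889/31945 ≈ 0.21565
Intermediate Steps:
x = 2377 (x = 955 + 1422 = 2377)
((3465 + 3424)/(4012 + x))/B(z(-3, -10)) = ((3465 + 3424)/(4012 + 2377))/5 = (6889/6389)*(⅕) = 6889/31945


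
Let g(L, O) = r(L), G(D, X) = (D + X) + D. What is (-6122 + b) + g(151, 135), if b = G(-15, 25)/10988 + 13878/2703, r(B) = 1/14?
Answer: -423901924577/69301316 ≈ -6116.8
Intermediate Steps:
G(D, X) = X + 2*D
r(B) = 1/14
g(L, O) = 1/14
b = 50825983/9900188 (b = (25 + 2*(-15))/10988 + 13878/2703 = (25 - 30)*(1/10988) + 13878*(1/2703) = -5*1/10988 + 4626/901 = -5/10988 + 4626/901 = 50825983/9900188 ≈ 5.1338)
(-6122 + b) + g(151, 135) = (-6122 + 50825983/9900188) + 1/14 = -60558124953/9900188 + 1/14 = -423901924577/69301316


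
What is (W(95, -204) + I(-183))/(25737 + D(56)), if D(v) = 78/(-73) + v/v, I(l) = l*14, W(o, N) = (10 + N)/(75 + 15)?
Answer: -443329/4449780 ≈ -0.099629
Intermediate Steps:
W(o, N) = ⅑ + N/90 (W(o, N) = (10 + N)/90 = (10 + N)*(1/90) = ⅑ + N/90)
I(l) = 14*l
D(v) = -5/73 (D(v) = 78*(-1/73) + 1 = -78/73 + 1 = -5/73)
(W(95, -204) + I(-183))/(25737 + D(56)) = ((⅑ + (1/90)*(-204)) + 14*(-183))/(25737 - 5/73) = ((⅑ - 34/15) - 2562)/(1878796/73) = (-97/45 - 2562)*(73/1878796) = -115387/45*73/1878796 = -443329/4449780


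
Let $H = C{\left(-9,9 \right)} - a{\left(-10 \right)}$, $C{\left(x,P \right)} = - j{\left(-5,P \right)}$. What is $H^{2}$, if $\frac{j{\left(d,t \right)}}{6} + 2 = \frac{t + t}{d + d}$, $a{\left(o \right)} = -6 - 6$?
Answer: $\frac{30276}{25} \approx 1211.0$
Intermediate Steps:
$a{\left(o \right)} = -12$
$j{\left(d,t \right)} = -12 + \frac{6 t}{d}$ ($j{\left(d,t \right)} = -12 + 6 \frac{t + t}{d + d} = -12 + 6 \frac{2 t}{2 d} = -12 + 6 \cdot 2 t \frac{1}{2 d} = -12 + 6 \frac{t}{d} = -12 + \frac{6 t}{d}$)
$C{\left(x,P \right)} = 12 + \frac{6 P}{5}$ ($C{\left(x,P \right)} = - (-12 + \frac{6 P}{-5}) = - (-12 + 6 P \left(- \frac{1}{5}\right)) = - (-12 - \frac{6 P}{5}) = 12 + \frac{6 P}{5}$)
$H = \frac{174}{5}$ ($H = \left(12 + \frac{6}{5} \cdot 9\right) - -12 = \left(12 + \frac{54}{5}\right) + 12 = \frac{114}{5} + 12 = \frac{174}{5} \approx 34.8$)
$H^{2} = \left(\frac{174}{5}\right)^{2} = \frac{30276}{25}$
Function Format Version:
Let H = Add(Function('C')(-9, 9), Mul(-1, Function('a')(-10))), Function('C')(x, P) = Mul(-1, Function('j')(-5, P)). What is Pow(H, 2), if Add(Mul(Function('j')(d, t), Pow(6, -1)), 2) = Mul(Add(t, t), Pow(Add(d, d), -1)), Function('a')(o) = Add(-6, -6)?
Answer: Rational(30276, 25) ≈ 1211.0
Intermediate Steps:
Function('a')(o) = -12
Function('j')(d, t) = Add(-12, Mul(6, t, Pow(d, -1))) (Function('j')(d, t) = Add(-12, Mul(6, Mul(Add(t, t), Pow(Add(d, d), -1)))) = Add(-12, Mul(6, Mul(Mul(2, t), Pow(Mul(2, d), -1)))) = Add(-12, Mul(6, Mul(Mul(2, t), Mul(Rational(1, 2), Pow(d, -1))))) = Add(-12, Mul(6, Mul(t, Pow(d, -1)))) = Add(-12, Mul(6, t, Pow(d, -1))))
Function('C')(x, P) = Add(12, Mul(Rational(6, 5), P)) (Function('C')(x, P) = Mul(-1, Add(-12, Mul(6, P, Pow(-5, -1)))) = Mul(-1, Add(-12, Mul(6, P, Rational(-1, 5)))) = Mul(-1, Add(-12, Mul(Rational(-6, 5), P))) = Add(12, Mul(Rational(6, 5), P)))
H = Rational(174, 5) (H = Add(Add(12, Mul(Rational(6, 5), 9)), Mul(-1, -12)) = Add(Add(12, Rational(54, 5)), 12) = Add(Rational(114, 5), 12) = Rational(174, 5) ≈ 34.800)
Pow(H, 2) = Pow(Rational(174, 5), 2) = Rational(30276, 25)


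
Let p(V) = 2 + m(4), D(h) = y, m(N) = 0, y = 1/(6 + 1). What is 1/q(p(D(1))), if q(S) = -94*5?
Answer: -1/470 ≈ -0.0021277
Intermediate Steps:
y = 1/7 ≈ 0.14286
D(h) = 1/7
p(V) = 2 (p(V) = 2 + 0 = 2)
q(S) = -470
1/q(p(D(1))) = 1/(-470) = -1/470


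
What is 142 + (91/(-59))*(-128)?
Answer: 20026/59 ≈ 339.42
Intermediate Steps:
142 + (91/(-59))*(-128) = 142 + (91*(-1/59))*(-128) = 142 - 91/59*(-128) = 142 + 11648/59 = 20026/59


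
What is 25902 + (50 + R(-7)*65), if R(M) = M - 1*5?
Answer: 25172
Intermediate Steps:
R(M) = -5 + M (R(M) = M - 5 = -5 + M)
25902 + (50 + R(-7)*65) = 25902 + (50 + (-5 - 7)*65) = 25902 + (50 - 12*65) = 25902 + (50 - 780) = 25902 - 730 = 25172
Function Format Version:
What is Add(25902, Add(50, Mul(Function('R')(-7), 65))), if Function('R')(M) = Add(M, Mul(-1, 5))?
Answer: 25172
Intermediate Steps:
Function('R')(M) = Add(-5, M) (Function('R')(M) = Add(M, -5) = Add(-5, M))
Add(25902, Add(50, Mul(Function('R')(-7), 65))) = Add(25902, Add(50, Mul(Add(-5, -7), 65))) = Add(25902, Add(50, Mul(-12, 65))) = Add(25902, Add(50, -780)) = Add(25902, -730) = 25172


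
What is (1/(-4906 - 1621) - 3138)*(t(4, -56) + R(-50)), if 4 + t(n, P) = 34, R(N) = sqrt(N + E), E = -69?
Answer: -614451810/6527 - 20481727*I*sqrt(119)/6527 ≈ -94140.0 - 34232.0*I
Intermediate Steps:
R(N) = sqrt(-69 + N) (R(N) = sqrt(N - 69) = sqrt(-69 + N))
t(n, P) = 30 (t(n, P) = -4 + 34 = 30)
(1/(-4906 - 1621) - 3138)*(t(4, -56) + R(-50)) = (1/(-4906 - 1621) - 3138)*(30 + sqrt(-69 - 50)) = (1/(-6527) - 3138)*(30 + sqrt(-119)) = (-1/6527 - 3138)*(30 + I*sqrt(119)) = -20481727*(30 + I*sqrt(119))/6527 = -614451810/6527 - 20481727*I*sqrt(119)/6527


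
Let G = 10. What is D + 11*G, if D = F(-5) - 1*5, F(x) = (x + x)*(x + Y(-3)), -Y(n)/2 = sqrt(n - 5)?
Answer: 155 + 40*I*sqrt(2) ≈ 155.0 + 56.569*I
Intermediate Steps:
Y(n) = -2*sqrt(-5 + n) (Y(n) = -2*sqrt(n - 5) = -2*sqrt(-5 + n))
F(x) = 2*x*(x - 4*I*sqrt(2)) (F(x) = (x + x)*(x - 2*sqrt(-5 - 3)) = (2*x)*(x - 4*I*sqrt(2)) = 2*x*(x - 4*I*sqrt(2)))
D = 45 + 40*I*sqrt(2) (D = 2*(-5)*(-5 - 4*I*sqrt(2)) - 1*5 = (50 + 40*I*sqrt(2)) - 5 = 45 + 40*I*sqrt(2) ≈ 45.0 + 56.569*I)
D + 11*G = (45 + 40*I*sqrt(2)) + 11*10 = (45 + 40*I*sqrt(2)) + 110 = 155 + 40*I*sqrt(2)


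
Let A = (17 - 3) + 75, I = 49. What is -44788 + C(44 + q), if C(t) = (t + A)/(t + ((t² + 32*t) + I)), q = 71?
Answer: -764486168/17069 ≈ -44788.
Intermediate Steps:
A = 89 (A = 14 + 75 = 89)
C(t) = (89 + t)/(49 + t² + 33*t) (C(t) = (t + 89)/(t + ((t² + 32*t) + 49)) = (89 + t)/(t + (49 + t² + 32*t)) = (89 + t)/(49 + t² + 33*t))
-44788 + C(44 + q) = -44788 + (89 + (44 + 71))/(49 + (44 + 71)² + 33*(44 + 71)) = -44788 + (89 + 115)/(49 + 115² + 33*115) = -44788 + 204/(49 + 13225 + 3795) = -44788 + 204/17069 = -764486168/17069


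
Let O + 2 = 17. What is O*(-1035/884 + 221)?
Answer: 2914935/884 ≈ 3297.4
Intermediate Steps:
O = 15 (O = -2 + 17 = 15)
O*(-1035/884 + 221) = 15*(-1035/884 + 221) = 15*(194329/884) = 2914935/884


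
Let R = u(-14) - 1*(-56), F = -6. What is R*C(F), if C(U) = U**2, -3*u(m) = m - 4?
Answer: 2232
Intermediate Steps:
u(m) = 4/3 - m/3 (u(m) = -(m - 4)/3 = -(-4 + m)/3 = 4/3 - m/3)
R = 62 (R = (4/3 - 1/3*(-14)) - 1*(-56) = (4/3 + 14/3) + 56 = 6 + 56 = 62)
R*C(F) = 62*(-6)**2 = 62*36 = 2232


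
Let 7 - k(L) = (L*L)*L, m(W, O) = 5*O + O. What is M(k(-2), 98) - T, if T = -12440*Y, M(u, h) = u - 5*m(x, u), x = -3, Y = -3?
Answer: -37755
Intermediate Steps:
m(W, O) = 6*O
k(L) = 7 - L³ (k(L) = 7 - L*L*L = 7 - L²*L = 7 - L³)
M(u, h) = -29*u (M(u, h) = u - 30*u = -29*u)
T = 37320 (T = -12440*(-3) = 37320)
M(k(-2), 98) - T = -29*(7 - 1*(-2)³) - 1*37320 = -29*(7 - 1*(-8)) - 37320 = -29*(7 + 8) - 37320 = -29*15 - 37320 = -435 - 37320 = -37755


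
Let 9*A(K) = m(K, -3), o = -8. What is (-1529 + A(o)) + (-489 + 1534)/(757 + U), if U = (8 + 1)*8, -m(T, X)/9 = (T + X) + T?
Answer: -1250745/829 ≈ -1508.7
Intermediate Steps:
m(T, X) = -18*T - 9*X (m(T, X) = -9*((T + X) + T) = -9*(X + 2*T) = -18*T - 9*X)
U = 72 (U = 9*8 = 72)
A(K) = 3 - 2*K (A(K) = (-18*K - 9*(-3))/9 = (-18*K + 27)/9 = (27 - 18*K)/9 = 3 - 2*K)
(-1529 + A(o)) + (-489 + 1534)/(757 + U) = (-1529 + (3 - 2*(-8))) + (-489 + 1534)/(757 + 72) = (-1529 + (3 + 16)) + 1045/829 = (-1529 + 19) + 1045*(1/829) = -1510 + 1045/829 = -1250745/829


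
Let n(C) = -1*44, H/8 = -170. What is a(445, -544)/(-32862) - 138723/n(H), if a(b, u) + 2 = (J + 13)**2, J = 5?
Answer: 2279350529/722964 ≈ 3152.8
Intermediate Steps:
H = -1360 (H = 8*(-170) = -1360)
a(b, u) = 322 (a(b, u) = -2 + (5 + 13)**2 = -2 + 18**2 = -2 + 324 = 322)
n(C) = -44
a(445, -544)/(-32862) - 138723/n(H) = 322/(-32862) - 138723/(-44) = 322*(-1/32862) - 138723*(-1/44) = -161/16431 + 138723/44 = 2279350529/722964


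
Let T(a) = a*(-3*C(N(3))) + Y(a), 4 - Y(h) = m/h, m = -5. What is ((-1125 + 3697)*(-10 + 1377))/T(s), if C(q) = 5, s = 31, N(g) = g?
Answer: -54496822/7143 ≈ -7629.4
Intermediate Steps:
Y(h) = 4 + 5/h (Y(h) = 4 - (-5)/h = 4 + 5/h)
T(a) = 4 - 15*a + 5/a (T(a) = a*(-3*5) + (4 + 5/a) = a*(-15) + (4 + 5/a) = -15*a + (4 + 5/a) = 4 - 15*a + 5/a)
((-1125 + 3697)*(-10 + 1377))/T(s) = ((-1125 + 3697)*(-10 + 1377))/(4 - 15*31 + 5/31) = (2572*1367)/(4 - 465 + 5*(1/31)) = 3515924/(4 - 465 + 5/31) = 3515924/(-14286/31) = 3515924*(-31/14286) = -54496822/7143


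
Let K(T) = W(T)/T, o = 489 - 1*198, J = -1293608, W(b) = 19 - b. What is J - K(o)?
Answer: -376439656/291 ≈ -1.2936e+6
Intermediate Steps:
o = 291 (o = 489 - 198 = 291)
K(T) = (19 - T)/T
J - K(o) = -1293608 - (19 - 1*291)/291 = -1293608 - (19 - 291)/291 = -1293608 - (-272)/291 = -1293608 - 1*(-272/291) = -1293608 + 272/291 = -376439656/291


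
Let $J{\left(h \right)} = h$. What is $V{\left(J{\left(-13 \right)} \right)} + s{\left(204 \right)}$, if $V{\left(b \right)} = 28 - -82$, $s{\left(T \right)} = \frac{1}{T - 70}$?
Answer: $\frac{14741}{134} \approx 110.01$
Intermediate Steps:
$s{\left(T \right)} = \frac{1}{-70 + T}$
$V{\left(b \right)} = 110$ ($V{\left(b \right)} = 28 + 82 = 110$)
$V{\left(J{\left(-13 \right)} \right)} + s{\left(204 \right)} = 110 + \frac{1}{-70 + 204} = 110 + \frac{1}{134} = \frac{14741}{134}$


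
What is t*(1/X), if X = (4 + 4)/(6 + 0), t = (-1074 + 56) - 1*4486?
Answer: -4128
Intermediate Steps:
t = -5504 (t = -1018 - 4486 = -5504)
X = 4/3 (X = 8/6 = 8*(⅙) = 4/3 ≈ 1.3333)
t*(1/X) = -5504/4/3 = -5504*3/4 = -5504*¾ = -4128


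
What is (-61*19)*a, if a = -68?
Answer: 78812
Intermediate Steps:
(-61*19)*a = -61*19*(-68) = -1159*(-68) = 78812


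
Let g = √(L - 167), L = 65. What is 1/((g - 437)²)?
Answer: (437 - I*√102)⁻² ≈ 5.2281e-6 + 2.4178e-7*I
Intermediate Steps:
g = I*√102 (g = √(65 - 167) = √(-102) = I*√102 ≈ 10.1*I)
1/((g - 437)²) = 1/((I*√102 - 437)²) = 1/((-437 + I*√102)²) = (-437 + I*√102)⁻²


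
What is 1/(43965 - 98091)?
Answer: -1/54126 ≈ -1.8475e-5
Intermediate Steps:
1/(43965 - 98091) = 1/(-54126) = -1/54126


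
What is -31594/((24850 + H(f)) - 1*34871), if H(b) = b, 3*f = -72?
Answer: 31594/10045 ≈ 3.1452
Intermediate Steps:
f = -24 (f = (⅓)*(-72) = -24)
-31594/((24850 + H(f)) - 1*34871) = -31594/((24850 - 24) - 1*34871) = -31594/(24826 - 34871) = -31594/(-10045) = -31594*(-1/10045) = 31594/10045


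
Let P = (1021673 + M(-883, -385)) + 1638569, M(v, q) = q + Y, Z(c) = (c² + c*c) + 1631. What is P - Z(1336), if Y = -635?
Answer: -912201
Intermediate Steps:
Z(c) = 1631 + 2*c² (Z(c) = (c² + c²) + 1631 = 2*c² + 1631 = 1631 + 2*c²)
M(v, q) = -635 + q (M(v, q) = q - 635 = -635 + q)
P = 2659222 (P = (1021673 + (-635 - 385)) + 1638569 = (1021673 - 1020) + 1638569 = 1020653 + 1638569 = 2659222)
P - Z(1336) = 2659222 - (1631 + 2*1336²) = 2659222 - (1631 + 2*1784896) = 2659222 - (1631 + 3569792) = 2659222 - 1*3571423 = 2659222 - 3571423 = -912201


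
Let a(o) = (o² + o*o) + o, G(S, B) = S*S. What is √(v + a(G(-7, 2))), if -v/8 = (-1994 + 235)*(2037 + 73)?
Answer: √29696771 ≈ 5449.5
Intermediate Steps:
G(S, B) = S²
a(o) = o + 2*o² (a(o) = (o² + o²) + o = 2*o² + o = o + 2*o²)
v = 29691920 (v = -8*(-1994 + 235)*(2037 + 73) = -(-14072)*2110 = -8*(-3711490) = 29691920)
√(v + a(G(-7, 2))) = √(29691920 + (-7)²*(1 + 2*(-7)²)) = √(29691920 + 49*(1 + 2*49)) = √(29691920 + 49*(1 + 98)) = √(29691920 + 49*99) = √(29691920 + 4851) = √29696771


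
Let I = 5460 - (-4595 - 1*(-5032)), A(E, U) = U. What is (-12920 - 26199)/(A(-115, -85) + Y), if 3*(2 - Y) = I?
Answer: 117357/5272 ≈ 22.260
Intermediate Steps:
I = 5023 (I = 5460 - (-4595 + 5032) = 5460 - 1*437 = 5460 - 437 = 5023)
Y = -5017/3 (Y = 2 - ⅓*5023 = 2 - 5023/3 = -5017/3 ≈ -1672.3)
(-12920 - 26199)/(A(-115, -85) + Y) = (-12920 - 26199)/(-85 - 5017/3) = -39119/(-5272/3) = -39119*(-3/5272) = 117357/5272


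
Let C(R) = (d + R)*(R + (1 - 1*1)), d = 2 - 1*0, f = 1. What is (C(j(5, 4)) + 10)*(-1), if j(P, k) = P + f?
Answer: -58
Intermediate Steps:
d = 2 (d = 2 + 0 = 2)
j(P, k) = 1 + P (j(P, k) = P + 1 = 1 + P)
C(R) = R*(2 + R) (C(R) = (2 + R)*(R + (1 - 1*1)) = (2 + R)*(R + (1 - 1)) = (2 + R)*(R + 0) = (2 + R)*R = R*(2 + R))
(C(j(5, 4)) + 10)*(-1) = ((1 + 5)*(2 + (1 + 5)) + 10)*(-1) = (6*(2 + 6) + 10)*(-1) = (6*8 + 10)*(-1) = (48 + 10)*(-1) = 58*(-1) = -58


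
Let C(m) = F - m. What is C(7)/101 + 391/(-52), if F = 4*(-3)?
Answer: -40479/5252 ≈ -7.7074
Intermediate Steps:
F = -12
C(m) = -12 - m
C(7)/101 + 391/(-52) = (-12 - 1*7)/101 + 391/(-52) = (-12 - 7)*(1/101) + 391*(-1/52) = -19*1/101 - 391/52 = -19/101 - 391/52 = -40479/5252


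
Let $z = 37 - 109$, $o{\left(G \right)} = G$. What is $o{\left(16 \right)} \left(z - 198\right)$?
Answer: $-4320$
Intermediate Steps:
$z = -72$
$o{\left(16 \right)} \left(z - 198\right) = 16 \left(-72 - 198\right) = 16 \left(-270\right) = -4320$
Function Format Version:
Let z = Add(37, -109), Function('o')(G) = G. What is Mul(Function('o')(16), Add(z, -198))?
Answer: -4320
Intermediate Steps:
z = -72
Mul(Function('o')(16), Add(z, -198)) = Mul(16, Add(-72, -198)) = Mul(16, -270) = -4320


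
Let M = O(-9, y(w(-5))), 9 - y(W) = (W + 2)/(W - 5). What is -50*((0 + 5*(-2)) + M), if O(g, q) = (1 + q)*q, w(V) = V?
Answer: -7439/2 ≈ -3719.5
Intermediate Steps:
y(W) = 9 - (2 + W)/(-5 + W) (y(W) = 9 - (W + 2)/(W - 5) = 9 - (2 + W)/(-5 + W))
O(g, q) = q*(1 + q)
M = 8439/100 (M = ((-47 + 8*(-5))/(-5 - 5))*(1 + (-47 + 8*(-5))/(-5 - 5)) = ((-47 - 40)/(-10))*(1 + (-47 - 40)/(-10)) = (-⅒*(-87))*(1 - ⅒*(-87)) = 87*(1 + 87/10)/10 = (87/10)*(97/10) = 8439/100 ≈ 84.390)
-50*((0 + 5*(-2)) + M) = -50*((0 + 5*(-2)) + 8439/100) = -50*((0 - 10) + 8439/100) = -50*(-10 + 8439/100) = -50*7439/100 = -7439/2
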